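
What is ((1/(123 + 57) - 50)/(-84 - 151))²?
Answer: 80982001/1789290000 ≈ 0.045259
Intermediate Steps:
((1/(123 + 57) - 50)/(-84 - 151))² = ((1/180 - 50)/(-235))² = ((1/180 - 50)*(-1/235))² = (-8999/180*(-1/235))² = (8999/42300)² = 80982001/1789290000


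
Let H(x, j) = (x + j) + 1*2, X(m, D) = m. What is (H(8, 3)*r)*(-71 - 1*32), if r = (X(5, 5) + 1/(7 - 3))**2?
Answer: -590499/16 ≈ -36906.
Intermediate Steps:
H(x, j) = 2 + j + x (H(x, j) = (j + x) + 2 = 2 + j + x)
r = 441/16 (r = (5 + 1/(7 - 3))**2 = (5 + 1/4)**2 = (21/4)**2 = 441/16 ≈ 27.563)
(H(8, 3)*r)*(-71 - 1*32) = ((2 + 3 + 8)*(441/16))*(-71 - 1*32) = (13*(441/16))*(-71 - 32) = (5733/16)*(-103) = -590499/16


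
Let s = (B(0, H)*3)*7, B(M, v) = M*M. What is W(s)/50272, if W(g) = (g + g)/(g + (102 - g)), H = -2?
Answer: 0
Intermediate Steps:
B(M, v) = M²
s = 0 (s = (0²*3)*7 = (0*3)*7 = 0*7 = 0)
W(g) = g/51 (W(g) = (2*g)/102 = (2*g)*(1/102) = g/51)
W(s)/50272 = ((1/51)*0)/50272 = 0*(1/50272) = 0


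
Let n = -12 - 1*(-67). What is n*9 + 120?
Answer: 615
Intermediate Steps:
n = 55 (n = -12 + 67 = 55)
n*9 + 120 = 55*9 + 120 = 495 + 120 = 615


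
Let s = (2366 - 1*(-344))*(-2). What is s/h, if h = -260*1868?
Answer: 271/24284 ≈ 0.011160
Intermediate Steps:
s = -5420 (s = (2366 + 344)*(-2) = 2710*(-2) = -5420)
h = -485680
s/h = -5420/(-485680) = -5420*(-1/485680) = 271/24284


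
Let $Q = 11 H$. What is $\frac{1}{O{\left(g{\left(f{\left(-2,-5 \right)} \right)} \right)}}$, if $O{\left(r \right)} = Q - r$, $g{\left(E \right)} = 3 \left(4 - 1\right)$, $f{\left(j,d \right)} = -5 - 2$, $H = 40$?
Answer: $\frac{1}{431} \approx 0.0023202$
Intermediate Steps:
$f{\left(j,d \right)} = -7$
$Q = 440$ ($Q = 11 \cdot 40 = 440$)
$g{\left(E \right)} = 9$ ($g{\left(E \right)} = 3 \cdot 3 = 9$)
$O{\left(r \right)} = 440 - r$
$\frac{1}{O{\left(g{\left(f{\left(-2,-5 \right)} \right)} \right)}} = \frac{1}{440 - 9} = \frac{1}{431}$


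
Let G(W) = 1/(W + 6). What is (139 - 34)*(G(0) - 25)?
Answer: -5215/2 ≈ -2607.5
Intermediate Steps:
G(W) = 1/(6 + W)
(139 - 34)*(G(0) - 25) = (139 - 34)*(1/(6 + 0) - 25) = 105*(1/6 - 25) = 105*(⅙ - 25) = 105*(-149/6) = -5215/2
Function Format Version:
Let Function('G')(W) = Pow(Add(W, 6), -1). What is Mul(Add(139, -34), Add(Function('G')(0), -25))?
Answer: Rational(-5215, 2) ≈ -2607.5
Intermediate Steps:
Function('G')(W) = Pow(Add(6, W), -1)
Mul(Add(139, -34), Add(Function('G')(0), -25)) = Mul(Add(139, -34), Add(Pow(Add(6, 0), -1), -25)) = Mul(105, Add(Pow(6, -1), -25)) = Mul(105, Add(Rational(1, 6), -25)) = Mul(105, Rational(-149, 6)) = Rational(-5215, 2)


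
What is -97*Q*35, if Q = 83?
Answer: -281785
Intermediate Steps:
-97*Q*35 = -97*83*35 = -8051*35 = -281785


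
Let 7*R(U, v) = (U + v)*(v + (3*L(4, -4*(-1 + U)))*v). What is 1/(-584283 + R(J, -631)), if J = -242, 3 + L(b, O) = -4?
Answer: -7/15107241 ≈ -4.6335e-7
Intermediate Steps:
L(b, O) = -7 (L(b, O) = -3 - 4 = -7)
R(U, v) = -20*v*(U + v)/7 (R(U, v) = ((U + v)*(v + (3*(-7))*v))/7 = ((U + v)*(v - 21*v))/7 = ((U + v)*(-20*v))/7 = (-20*v*(U + v))/7 = -20*v*(U + v)/7)
1/(-584283 + R(J, -631)) = 1/(-584283 + (20/7)*(-631)*(-1*(-242) - 1*(-631))) = 1/(-584283 + (20/7)*(-631)*(242 + 631)) = 1/(-584283 + (20/7)*(-631)*873) = 1/(-584283 - 11017260/7) = 1/(-15107241/7) = -7/15107241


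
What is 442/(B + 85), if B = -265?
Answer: -221/90 ≈ -2.4556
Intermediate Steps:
442/(B + 85) = 442/(-265 + 85) = 442/(-180) = 442*(-1/180) = -221/90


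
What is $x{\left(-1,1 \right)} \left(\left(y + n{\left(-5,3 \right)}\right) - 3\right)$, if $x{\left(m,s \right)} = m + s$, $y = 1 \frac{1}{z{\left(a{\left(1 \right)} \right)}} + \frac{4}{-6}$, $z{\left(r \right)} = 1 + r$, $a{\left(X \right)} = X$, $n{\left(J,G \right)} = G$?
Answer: $0$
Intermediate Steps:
$y = - \frac{1}{6}$ ($y = 1 \frac{1}{1 + 1} + \frac{4}{-6} = 1 \cdot \frac{1}{2} + 4 \left(- \frac{1}{6}\right) = 1 \cdot \frac{1}{2} - \frac{2}{3} = \frac{1}{2} - \frac{2}{3} = - \frac{1}{6} \approx -0.16667$)
$x{\left(-1,1 \right)} \left(\left(y + n{\left(-5,3 \right)}\right) - 3\right) = \left(-1 + 1\right) \left(\left(- \frac{1}{6} + 3\right) - 3\right) = 0 \left(\frac{17}{6} - 3\right) = 0 \left(- \frac{1}{6}\right) = 0$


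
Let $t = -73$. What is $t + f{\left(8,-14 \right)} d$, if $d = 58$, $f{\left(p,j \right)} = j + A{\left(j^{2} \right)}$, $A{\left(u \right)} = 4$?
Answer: $-653$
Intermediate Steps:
$f{\left(p,j \right)} = 4 + j$ ($f{\left(p,j \right)} = j + 4 = 4 + j$)
$t + f{\left(8,-14 \right)} d = -73 + \left(4 - 14\right) 58 = -73 - 580 = -653$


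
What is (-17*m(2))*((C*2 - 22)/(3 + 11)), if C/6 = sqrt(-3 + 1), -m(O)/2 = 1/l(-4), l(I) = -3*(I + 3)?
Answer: -374/21 + 68*I*sqrt(2)/7 ≈ -17.81 + 13.738*I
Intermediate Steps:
l(I) = -9 - 3*I (l(I) = -3*(3 + I) = -9 - 3*I)
m(O) = -2/3 (m(O) = -2/(-9 - 3*(-4)) = -2/(-9 + 12) = -2/3)
C = 6*I*sqrt(2) (C = 6*sqrt(-3 + 1) = 6*sqrt(-2) = 6*(I*sqrt(2)) = 6*I*sqrt(2) ≈ 8.4853*I)
(-17*m(2))*((C*2 - 22)/(3 + 11)) = (-17*(-2/3))*(((6*I*sqrt(2))*2 - 22)/(3 + 11)) = 34*((12*I*sqrt(2) - 22)/14)/3 = 34*((-22 + 12*I*sqrt(2))*(1/14))/3 = 34*(-11/7 + 6*I*sqrt(2)/7)/3 = -374/21 + 68*I*sqrt(2)/7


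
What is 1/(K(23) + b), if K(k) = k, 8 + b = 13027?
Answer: 1/13042 ≈ 7.6675e-5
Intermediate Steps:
b = 13019 (b = -8 + 13027 = 13019)
1/(K(23) + b) = 1/(23 + 13019) = 1/13042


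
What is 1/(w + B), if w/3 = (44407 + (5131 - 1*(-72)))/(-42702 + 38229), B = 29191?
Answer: 1491/43474171 ≈ 3.4296e-5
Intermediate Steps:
w = -49610/1491 (w = 3*((44407 + (5131 - 1*(-72)))/(-42702 + 38229)) = 3*((44407 + (5131 + 72))/(-4473)) = 3*((44407 + 5203)*(-1/4473)) = 3*(49610*(-1/4473)) = 3*(-49610/4473) = -49610/1491 ≈ -33.273)
1/(w + B) = 1/(-49610/1491 + 29191) = 1/(43474171/1491) = 1491/43474171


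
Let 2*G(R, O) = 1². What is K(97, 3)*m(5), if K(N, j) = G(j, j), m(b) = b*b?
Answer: 25/2 ≈ 12.500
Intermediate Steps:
m(b) = b²
G(R, O) = ½ (G(R, O) = (½)*1² = (½)*1 = ½)
K(N, j) = ½
K(97, 3)*m(5) = (½)*5² = (½)*25 = 25/2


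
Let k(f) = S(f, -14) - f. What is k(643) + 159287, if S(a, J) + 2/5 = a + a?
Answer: 799648/5 ≈ 1.5993e+5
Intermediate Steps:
S(a, J) = -⅖ + 2*a (S(a, J) = -⅖ + (a + a) = -⅖ + 2*a)
k(f) = -⅖ + f (k(f) = (-⅖ + 2*f) - f = -⅖ + f)
k(643) + 159287 = (-⅖ + 643) + 159287 = 3213/5 + 159287 = 799648/5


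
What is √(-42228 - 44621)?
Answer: I*√86849 ≈ 294.7*I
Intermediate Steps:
√(-42228 - 44621) = √(-86849) = I*√86849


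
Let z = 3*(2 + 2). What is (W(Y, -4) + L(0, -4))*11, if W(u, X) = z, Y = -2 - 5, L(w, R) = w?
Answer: 132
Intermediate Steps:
Y = -7
z = 12 (z = 3*4 = 12)
W(u, X) = 12
(W(Y, -4) + L(0, -4))*11 = (12 + 0)*11 = 12*11 = 132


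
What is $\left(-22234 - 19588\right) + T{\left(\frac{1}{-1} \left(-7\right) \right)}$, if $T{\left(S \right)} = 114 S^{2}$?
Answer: $-36236$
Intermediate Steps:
$\left(-22234 - 19588\right) + T{\left(\frac{1}{-1} \left(-7\right) \right)} = \left(-22234 - 19588\right) + 114 \left(\frac{1}{-1} \left(-7\right)\right)^{2} = -41822 + 114 \left(\left(-1\right) \left(-7\right)\right)^{2} = -41822 + 114 \cdot 7^{2} = -41822 + 114 \cdot 49 = -41822 + 5586 = -36236$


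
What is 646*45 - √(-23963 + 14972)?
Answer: 29070 - 9*I*√111 ≈ 29070.0 - 94.821*I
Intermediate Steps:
646*45 - √(-23963 + 14972) = 29070 - √(-8991) = 29070 - 9*I*√111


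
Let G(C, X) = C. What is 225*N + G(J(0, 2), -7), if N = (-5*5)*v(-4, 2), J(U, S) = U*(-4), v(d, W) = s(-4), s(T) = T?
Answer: 22500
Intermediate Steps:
v(d, W) = -4
J(U, S) = -4*U
N = 100 (N = -5*5*(-4) = -25*(-4) = 100)
225*N + G(J(0, 2), -7) = 225*100 - 4*0 = 22500 + 0 = 22500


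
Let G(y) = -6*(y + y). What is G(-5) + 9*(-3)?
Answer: 33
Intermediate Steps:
G(y) = -12*y
G(-5) + 9*(-3) = -12*(-5) + 9*(-3) = 60 - 27 = 33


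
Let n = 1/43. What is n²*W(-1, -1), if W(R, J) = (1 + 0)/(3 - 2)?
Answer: 1/1849 ≈ 0.00054083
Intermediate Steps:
W(R, J) = 1 (W(R, J) = 1/1 = 1*1 = 1)
n = 1/43 ≈ 0.023256
n²*W(-1, -1) = (1/43)²*1 = (1/1849)*1 = 1/1849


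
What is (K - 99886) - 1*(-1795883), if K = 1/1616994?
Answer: 2742416973019/1616994 ≈ 1.6960e+6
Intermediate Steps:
K = 1/1616994 ≈ 6.1843e-7
(K - 99886) - 1*(-1795883) = (1/1616994 - 99886) - 1*(-1795883) = -161515062683/1616994 + 1795883 = 2742416973019/1616994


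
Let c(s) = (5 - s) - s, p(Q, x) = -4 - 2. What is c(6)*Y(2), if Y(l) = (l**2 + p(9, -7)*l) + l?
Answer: 42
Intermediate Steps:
p(Q, x) = -6
c(s) = 5 - 2*s
Y(l) = l**2 - 5*l (Y(l) = (l**2 - 6*l) + l = l**2 - 5*l)
c(6)*Y(2) = (5 - 2*6)*(2*(-5 + 2)) = (5 - 12)*(2*(-3)) = -7*(-6) = 42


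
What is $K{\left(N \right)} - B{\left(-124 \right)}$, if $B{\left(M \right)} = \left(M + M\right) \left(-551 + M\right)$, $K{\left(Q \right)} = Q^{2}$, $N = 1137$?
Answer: $1125369$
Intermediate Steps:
$B{\left(M \right)} = 2 M \left(-551 + M\right)$
$K{\left(N \right)} - B{\left(-124 \right)} = 1137^{2} - 2 \left(-124\right) \left(-551 - 124\right) = 1292769 - 2 \left(-124\right) \left(-675\right) = 1292769 - 167400 = 1125369$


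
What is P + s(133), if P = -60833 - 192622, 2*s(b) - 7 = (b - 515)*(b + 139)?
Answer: -610807/2 ≈ -3.0540e+5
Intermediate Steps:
s(b) = 7/2 + (-515 + b)*(139 + b)/2 (s(b) = 7/2 + ((b - 515)*(b + 139))/2 = 7/2 + ((-515 + b)*(139 + b))/2 = 7/2 + (-515 + b)*(139 + b)/2)
P = -253455
P + s(133) = -253455 + (-35789 + (1/2)*133**2 - 188*133) = -253455 + (-35789 + (1/2)*17689 - 25004) = -253455 + (-35789 + 17689/2 - 25004) = -253455 - 103897/2 = -610807/2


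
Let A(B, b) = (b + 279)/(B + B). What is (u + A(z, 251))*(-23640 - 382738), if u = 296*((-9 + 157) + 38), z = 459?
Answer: -10269565840282/459 ≈ -2.2374e+10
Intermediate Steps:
A(B, b) = (279 + b)/(2*B) (A(B, b) = (279 + b)/((2*B)) = (279 + b)*(1/(2*B)) = (279 + b)/(2*B))
u = 55056 (u = 296*(148 + 38) = 296*186 = 55056)
(u + A(z, 251))*(-23640 - 382738) = (55056 + (1/2)*(279 + 251)/459)*(-23640 - 382738) = (55056 + (1/2)*(1/459)*530)*(-406378) = (55056 + 265/459)*(-406378) = (25270969/459)*(-406378) = -10269565840282/459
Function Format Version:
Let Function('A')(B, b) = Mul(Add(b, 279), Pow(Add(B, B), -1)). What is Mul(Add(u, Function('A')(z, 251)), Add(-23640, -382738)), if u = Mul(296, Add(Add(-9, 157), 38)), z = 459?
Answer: Rational(-10269565840282, 459) ≈ -2.2374e+10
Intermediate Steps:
Function('A')(B, b) = Mul(Rational(1, 2), Pow(B, -1), Add(279, b)) (Function('A')(B, b) = Mul(Add(279, b), Pow(Mul(2, B), -1)) = Mul(Add(279, b), Mul(Rational(1, 2), Pow(B, -1))) = Mul(Rational(1, 2), Pow(B, -1), Add(279, b)))
u = 55056 (u = Mul(296, Add(148, 38)) = Mul(296, 186) = 55056)
Mul(Add(u, Function('A')(z, 251)), Add(-23640, -382738)) = Mul(Add(55056, Mul(Rational(1, 2), Pow(459, -1), Add(279, 251))), Add(-23640, -382738)) = Mul(Add(55056, Mul(Rational(1, 2), Rational(1, 459), 530)), -406378) = Mul(Add(55056, Rational(265, 459)), -406378) = Mul(Rational(25270969, 459), -406378) = Rational(-10269565840282, 459)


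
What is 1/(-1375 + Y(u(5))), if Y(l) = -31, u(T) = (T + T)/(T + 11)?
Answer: -1/1406 ≈ -0.00071124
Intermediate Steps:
u(T) = 2*T/(11 + T) (u(T) = (2*T)/(11 + T) = 2*T/(11 + T))
1/(-1375 + Y(u(5))) = 1/(-1375 - 31) = 1/(-1406) = -1/1406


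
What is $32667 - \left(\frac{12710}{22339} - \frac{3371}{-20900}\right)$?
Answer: $\frac{15251394617931}{466885100} \approx 32666.0$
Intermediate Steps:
$32667 - \left(\frac{12710}{22339} - \frac{3371}{-20900}\right) = 32667 - \left(12710 \cdot \frac{1}{22339} - - \frac{3371}{20900}\right) = 32667 - \left(\frac{12710}{22339} + \frac{3371}{20900}\right) = 32667 - \frac{340943769}{466885100} = \frac{15251394617931}{466885100}$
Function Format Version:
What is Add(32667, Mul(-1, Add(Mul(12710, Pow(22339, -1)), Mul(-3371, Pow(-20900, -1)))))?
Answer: Rational(15251394617931, 466885100) ≈ 32666.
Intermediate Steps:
Add(32667, Mul(-1, Add(Mul(12710, Pow(22339, -1)), Mul(-3371, Pow(-20900, -1))))) = Add(32667, Mul(-1, Add(Mul(12710, Rational(1, 22339)), Mul(-3371, Rational(-1, 20900))))) = Add(32667, Mul(-1, Add(Rational(12710, 22339), Rational(3371, 20900)))) = Add(32667, Mul(-1, Rational(340943769, 466885100))) = Add(32667, Rational(-340943769, 466885100)) = Rational(15251394617931, 466885100)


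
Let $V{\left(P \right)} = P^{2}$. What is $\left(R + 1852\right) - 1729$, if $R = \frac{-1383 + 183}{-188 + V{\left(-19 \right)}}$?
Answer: $\frac{20079}{173} \approx 116.06$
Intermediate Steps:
$R = - \frac{1200}{173}$ ($R = \frac{-1383 + 183}{-188 + \left(-19\right)^{2}} = - \frac{1200}{-188 + 361} = - \frac{1200}{173} \approx -6.9364$)
$\left(R + 1852\right) - 1729 = \left(- \frac{1200}{173} + 1852\right) - 1729 = \frac{319196}{173} - 1729 = \frac{20079}{173}$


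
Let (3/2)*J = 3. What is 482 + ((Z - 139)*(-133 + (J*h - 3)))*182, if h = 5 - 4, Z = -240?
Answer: 9243534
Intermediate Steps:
J = 2 (J = (2/3)*3 = 2)
h = 1
482 + ((Z - 139)*(-133 + (J*h - 3)))*182 = 482 + ((-240 - 139)*(-133 + (2*1 - 3)))*182 = 482 - 379*(-133 + (2 - 3))*182 = 482 - 379*(-133 - 1)*182 = 482 - 379*(-134)*182 = 482 + 50786*182 = 482 + 9243052 = 9243534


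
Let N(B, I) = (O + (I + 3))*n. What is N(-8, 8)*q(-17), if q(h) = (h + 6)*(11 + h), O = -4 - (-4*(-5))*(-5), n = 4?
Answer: 28248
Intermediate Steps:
O = 96 (O = -4 - 20*(-5) = -4 - 1*(-100) = -4 + 100 = 96)
N(B, I) = 396 + 4*I (N(B, I) = (96 + (I + 3))*4 = (96 + (3 + I))*4 = (99 + I)*4 = 396 + 4*I)
q(h) = (6 + h)*(11 + h)
N(-8, 8)*q(-17) = (396 + 4*8)*(66 + (-17)² + 17*(-17)) = (396 + 32)*(66 + 289 - 289) = 428*66 = 28248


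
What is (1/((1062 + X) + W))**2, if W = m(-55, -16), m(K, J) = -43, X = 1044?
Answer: 1/4255969 ≈ 2.3496e-7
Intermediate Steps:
W = -43
(1/((1062 + X) + W))**2 = (1/((1062 + 1044) - 43))**2 = (1/(2106 - 43))**2 = (1/2063)**2 = 1/4255969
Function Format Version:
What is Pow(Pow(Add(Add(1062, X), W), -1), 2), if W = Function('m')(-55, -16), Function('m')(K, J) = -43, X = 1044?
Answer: Rational(1, 4255969) ≈ 2.3496e-7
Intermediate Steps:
W = -43
Pow(Pow(Add(Add(1062, X), W), -1), 2) = Pow(Pow(Add(Add(1062, 1044), -43), -1), 2) = Pow(Pow(Add(2106, -43), -1), 2) = Pow(Pow(2063, -1), 2) = Pow(Rational(1, 2063), 2) = Rational(1, 4255969)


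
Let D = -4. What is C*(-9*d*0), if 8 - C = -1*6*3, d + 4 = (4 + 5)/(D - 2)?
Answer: 0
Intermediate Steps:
d = -11/2 (d = -4 + (4 + 5)/(-4 - 2) = -4 + 9/(-6) = -4 + 9*(-1/6) = -4 - 3/2 = -11/2 ≈ -5.5000)
C = 26 (C = 8 - (-1*6)*3 = 8 - (-6)*3 = 8 - 1*(-18) = 8 + 18 = 26)
C*(-9*d*0) = 26*(-9*(-11/2)*0) = 26*((99/2)*0) = 26*0 = 0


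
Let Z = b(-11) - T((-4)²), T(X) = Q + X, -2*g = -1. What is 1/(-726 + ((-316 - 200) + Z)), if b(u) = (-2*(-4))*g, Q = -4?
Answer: -1/1250 ≈ -0.00080000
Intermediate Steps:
g = ½ (g = -½*(-1) = ½ ≈ 0.50000)
T(X) = -4 + X
b(u) = 4 (b(u) = -2*(-4)*(½) = 8*(½) = 4)
Z = -8 (Z = 4 - (-4 + (-4)²) = 4 - (-4 + 16) = 4 - 1*12 = 4 - 12 = -8)
1/(-726 + ((-316 - 200) + Z)) = 1/(-726 + ((-316 - 200) - 8)) = 1/(-726 + (-516 - 8)) = 1/(-726 - 524) = 1/(-1250) = -1/1250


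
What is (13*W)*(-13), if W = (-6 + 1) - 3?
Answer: 1352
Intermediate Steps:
W = -8 (W = -5 - 3 = -8)
(13*W)*(-13) = (13*(-8))*(-13) = -104*(-13) = 1352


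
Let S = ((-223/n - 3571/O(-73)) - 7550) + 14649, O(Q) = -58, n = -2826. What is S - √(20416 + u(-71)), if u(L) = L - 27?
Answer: 293421868/40977 - √20318 ≈ 7018.1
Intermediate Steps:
u(L) = -27 + L
S = 293421868/40977 (S = ((-223/(-2826) - 3571/(-58)) - 7550) + 14649 = ((-223*(-1/2826) - 3571*(-1/58)) - 7550) + 14649 = ((223/2826 + 3571/58) - 7550) + 14649 = (2526145/40977 - 7550) + 14649 = -306850205/40977 + 14649 = 293421868/40977 ≈ 7160.6)
S - √(20416 + u(-71)) = 293421868/40977 - √(20416 + (-27 - 71)) = 293421868/40977 - √(20416 - 98) = 293421868/40977 - √20318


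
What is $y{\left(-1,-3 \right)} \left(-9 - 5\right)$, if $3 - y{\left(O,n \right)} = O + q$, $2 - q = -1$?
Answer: $-14$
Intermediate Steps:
$q = 3$ ($q = 2 - -1 = 2 + 1 = 3$)
$y{\left(O,n \right)} = - O$ ($y{\left(O,n \right)} = 3 - \left(O + 3\right) = 3 - \left(3 + O\right) = - O$)
$y{\left(-1,-3 \right)} \left(-9 - 5\right) = \left(-1\right) \left(-1\right) \left(-9 - 5\right) = 1 \left(-14\right) = -14$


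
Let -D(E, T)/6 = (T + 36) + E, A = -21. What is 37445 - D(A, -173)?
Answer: 36497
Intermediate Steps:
D(E, T) = -216 - 6*E - 6*T (D(E, T) = -6*((T + 36) + E) = -6*((36 + T) + E) = -6*(36 + E + T) = -216 - 6*E - 6*T)
37445 - D(A, -173) = 37445 - (-216 - 6*(-21) - 6*(-173)) = 37445 - (-216 + 126 + 1038) = 37445 - 1*948 = 37445 - 948 = 36497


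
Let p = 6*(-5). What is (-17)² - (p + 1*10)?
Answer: 309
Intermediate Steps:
p = -30
(-17)² - (p + 1*10) = (-17)² - (-30 + 1*10) = 289 - (-30 + 10) = 289 - 1*(-20) = 289 + 20 = 309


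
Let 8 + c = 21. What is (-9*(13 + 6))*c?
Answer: -2223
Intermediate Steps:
c = 13 (c = -8 + 21 = 13)
(-9*(13 + 6))*c = -9*(13 + 6)*13 = -9*19*13 = -171*13 = -2223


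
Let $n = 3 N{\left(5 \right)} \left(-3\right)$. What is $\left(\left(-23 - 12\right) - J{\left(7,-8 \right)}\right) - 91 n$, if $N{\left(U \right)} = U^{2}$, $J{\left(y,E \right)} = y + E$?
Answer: $20441$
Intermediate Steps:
$J{\left(y,E \right)} = E + y$
$n = -225$ ($n = 3 \cdot 5^{2} \left(-3\right) = 3 \cdot 25 \left(-3\right) = 75 \left(-3\right) = -225$)
$\left(\left(-23 - 12\right) - J{\left(7,-8 \right)}\right) - 91 n = \left(\left(-23 - 12\right) - \left(-8 + 7\right)\right) - -20475 = \left(\left(-23 - 12\right) - -1\right) + 20475 = \left(-35 + 1\right) + 20475 = -34 + 20475 = 20441$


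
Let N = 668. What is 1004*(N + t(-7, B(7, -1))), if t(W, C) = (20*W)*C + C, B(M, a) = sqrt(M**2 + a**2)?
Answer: 670672 - 697780*sqrt(2) ≈ -3.1614e+5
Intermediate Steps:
t(W, C) = C + 20*C*W (t(W, C) = 20*C*W + C = C + 20*C*W)
1004*(N + t(-7, B(7, -1))) = 1004*(668 + sqrt(7**2 + (-1)**2)*(1 + 20*(-7))) = 1004*(668 + sqrt(49 + 1)*(1 - 140)) = 1004*(668 + sqrt(50)*(-139)) = 1004*(668 + (5*sqrt(2))*(-139)) = 1004*(668 - 695*sqrt(2)) = 670672 - 697780*sqrt(2)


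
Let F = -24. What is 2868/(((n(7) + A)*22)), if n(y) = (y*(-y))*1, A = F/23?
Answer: -32982/12661 ≈ -2.6050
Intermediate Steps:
A = -24/23 ≈ -1.0435
n(y) = -y² (n(y) = -y²*1 = -y²)
2868/(((n(7) + A)*22)) = 2868/(((-1*7² - 24/23)*22)) = 2868/(((-1*49 - 24/23)*22)) = 2868/(((-49 - 24/23)*22)) = 2868/((-1151/23*22)) = 2868/(-25322/23) = 2868*(-23/25322) = -32982/12661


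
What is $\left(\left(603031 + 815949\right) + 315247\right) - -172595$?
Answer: $1906822$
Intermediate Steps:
$\left(\left(603031 + 815949\right) + 315247\right) - -172595 = \left(1418980 + 315247\right) + \left(-365 + 172960\right) = 1734227 + 172595 = 1906822$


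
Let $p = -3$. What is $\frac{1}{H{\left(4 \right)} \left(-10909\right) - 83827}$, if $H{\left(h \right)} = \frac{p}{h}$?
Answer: $- \frac{4}{302581} \approx -1.322 \cdot 10^{-5}$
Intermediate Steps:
$H{\left(h \right)} = - \frac{3}{h}$
$\frac{1}{H{\left(4 \right)} \left(-10909\right) - 83827} = \frac{1}{- \frac{3}{4} \left(-10909\right) - 83827} = \frac{1}{\left(-3\right) \frac{1}{4} \left(-10909\right) - 83827} = \frac{1}{\left(- \frac{3}{4}\right) \left(-10909\right) - 83827} = \frac{1}{\frac{32727}{4} - 83827} = \frac{1}{- \frac{302581}{4}} = - \frac{4}{302581}$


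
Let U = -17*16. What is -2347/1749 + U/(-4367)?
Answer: -888511/694353 ≈ -1.2796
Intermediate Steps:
U = -272
-2347/1749 + U/(-4367) = -2347/1749 - 272/(-4367) = -2347*1/1749 - 272*(-1/4367) = -2347/1749 + 272/4367 = -888511/694353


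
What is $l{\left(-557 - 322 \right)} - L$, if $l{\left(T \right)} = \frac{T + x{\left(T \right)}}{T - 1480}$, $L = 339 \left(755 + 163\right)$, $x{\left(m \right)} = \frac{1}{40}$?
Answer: $- \frac{29364985561}{94360} \approx -3.112 \cdot 10^{5}$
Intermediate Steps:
$x{\left(m \right)} = \frac{1}{40}$
$L = 311202$ ($L = 339 \cdot 918 = 311202$)
$l{\left(T \right)} = \frac{\frac{1}{40} + T}{-1480 + T}$ ($l{\left(T \right)} = \frac{T + \frac{1}{40}}{T - 1480} = \frac{\frac{1}{40} + T}{T - 1480} = \frac{\frac{1}{40} + T}{-1480 + T}$)
$l{\left(-557 - 322 \right)} - L = \frac{\frac{1}{40} - 879}{-1480 - 879} - 311202 = \frac{1}{-2359} \left(- \frac{35159}{40}\right) - 311202 = \left(- \frac{1}{2359}\right) \left(- \frac{35159}{40}\right) - 311202 = \frac{35159}{94360} - 311202 = - \frac{29364985561}{94360}$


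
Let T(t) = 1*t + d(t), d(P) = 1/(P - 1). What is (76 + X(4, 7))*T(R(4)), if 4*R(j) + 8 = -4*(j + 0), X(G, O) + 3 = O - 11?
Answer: -2967/7 ≈ -423.86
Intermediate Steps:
d(P) = 1/(-1 + P)
X(G, O) = -14 + O (X(G, O) = -3 + (O - 11) = -3 + (-11 + O) = -14 + O)
R(j) = -2 - j (R(j) = -2 + (-4*(j + 0))/4 = -2 + (-4*j)/4 = -2 - j)
T(t) = t + 1/(-1 + t) (T(t) = 1*t + 1/(-1 + t) = t + 1/(-1 + t))
(76 + X(4, 7))*T(R(4)) = (76 + (-14 + 7))*((1 + (-2 - 1*4)*(-1 + (-2 - 1*4)))/(-1 + (-2 - 1*4))) = (76 - 7)*((1 + (-2 - 4)*(-1 + (-2 - 4)))/(-1 + (-2 - 4))) = 69*((1 - 6*(-1 - 6))/(-1 - 6)) = 69*((1 - 6*(-7))/(-7)) = 69*(-(1 + 42)/7) = 69*(-1/7*43) = 69*(-43/7) = -2967/7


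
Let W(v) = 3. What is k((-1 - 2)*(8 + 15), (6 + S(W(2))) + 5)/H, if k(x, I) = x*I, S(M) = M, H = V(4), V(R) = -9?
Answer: 322/3 ≈ 107.33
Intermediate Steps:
H = -9
k(x, I) = I*x
k((-1 - 2)*(8 + 15), (6 + S(W(2))) + 5)/H = (((6 + 3) + 5)*((-1 - 2)*(8 + 15)))/(-9) = ((9 + 5)*(-3*23))*(-⅑) = (14*(-69))*(-⅑) = -966*(-⅑) = 322/3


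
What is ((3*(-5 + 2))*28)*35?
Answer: -8820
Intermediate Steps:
((3*(-5 + 2))*28)*35 = ((3*(-3))*28)*35 = -9*28*35 = -252*35 = -8820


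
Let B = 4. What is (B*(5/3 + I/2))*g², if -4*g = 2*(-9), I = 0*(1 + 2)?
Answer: 135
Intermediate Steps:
I = 0 (I = 0*3 = 0)
g = 9/2 (g = -(-9)/2 = -¼*(-18) = 9/2 ≈ 4.5000)
(B*(5/3 + I/2))*g² = (4*(5/3 + 0/2))*(9/2)² = (4*(5*(⅓) + 0*(½)))*(81/4) = (4*(5/3 + 0))*(81/4) = (4*(5/3))*(81/4) = (20/3)*(81/4) = 135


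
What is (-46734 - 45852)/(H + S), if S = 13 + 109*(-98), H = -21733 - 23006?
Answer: 46293/27704 ≈ 1.6710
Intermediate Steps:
H = -44739
S = -10669 (S = 13 - 10682 = -10669)
(-46734 - 45852)/(H + S) = (-46734 - 45852)/(-44739 - 10669) = -92586/(-55408) = -92586*(-1/55408) = 46293/27704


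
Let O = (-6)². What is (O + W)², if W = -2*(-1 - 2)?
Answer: 1764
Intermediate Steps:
O = 36
W = 6 (W = -2*(-3) = 6)
(O + W)² = (36 + 6)² = 42² = 1764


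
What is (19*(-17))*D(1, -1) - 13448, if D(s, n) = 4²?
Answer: -18616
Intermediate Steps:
D(s, n) = 16
(19*(-17))*D(1, -1) - 13448 = (19*(-17))*16 - 13448 = -323*16 - 13448 = -5168 - 13448 = -18616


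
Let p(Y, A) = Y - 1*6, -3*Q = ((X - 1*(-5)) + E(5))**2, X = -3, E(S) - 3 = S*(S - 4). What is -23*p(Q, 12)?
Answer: 2714/3 ≈ 904.67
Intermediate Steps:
E(S) = 3 + S*(-4 + S) (E(S) = 3 + S*(S - 4) = 3 + S*(-4 + S))
Q = -100/3 (Q = -((-3 - 1*(-5)) + (3 + 5**2 - 4*5))**2/3 = -((-3 + 5) + (3 + 25 - 20))**2/3 = -(2 + 8)**2/3 = -1/3*10**2 = -1/3*100 = -100/3 ≈ -33.333)
p(Y, A) = -6 + Y (p(Y, A) = Y - 6 = -6 + Y)
-23*p(Q, 12) = -23*(-6 - 100/3) = -23*(-118/3) = 2714/3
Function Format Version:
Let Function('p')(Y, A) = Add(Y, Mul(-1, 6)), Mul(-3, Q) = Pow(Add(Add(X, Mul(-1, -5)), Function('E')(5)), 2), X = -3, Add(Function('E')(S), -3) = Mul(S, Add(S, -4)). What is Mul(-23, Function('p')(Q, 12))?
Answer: Rational(2714, 3) ≈ 904.67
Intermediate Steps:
Function('E')(S) = Add(3, Mul(S, Add(-4, S))) (Function('E')(S) = Add(3, Mul(S, Add(S, -4))) = Add(3, Mul(S, Add(-4, S))))
Q = Rational(-100, 3) (Q = Mul(Rational(-1, 3), Pow(Add(Add(-3, Mul(-1, -5)), Add(3, Pow(5, 2), Mul(-4, 5))), 2)) = Mul(Rational(-1, 3), Pow(Add(Add(-3, 5), Add(3, 25, -20)), 2)) = Mul(Rational(-1, 3), Pow(Add(2, 8), 2)) = Mul(Rational(-1, 3), Pow(10, 2)) = Mul(Rational(-1, 3), 100) = Rational(-100, 3) ≈ -33.333)
Function('p')(Y, A) = Add(-6, Y) (Function('p')(Y, A) = Add(Y, -6) = Add(-6, Y))
Mul(-23, Function('p')(Q, 12)) = Mul(-23, Add(-6, Rational(-100, 3))) = Mul(-23, Rational(-118, 3)) = Rational(2714, 3)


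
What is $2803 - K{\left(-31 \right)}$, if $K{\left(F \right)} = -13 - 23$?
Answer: $2839$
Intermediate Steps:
$K{\left(F \right)} = -36$ ($K{\left(F \right)} = -13 - 23 = -36$)
$2803 - K{\left(-31 \right)} = 2803 - -36 = 2803 + 36 = 2839$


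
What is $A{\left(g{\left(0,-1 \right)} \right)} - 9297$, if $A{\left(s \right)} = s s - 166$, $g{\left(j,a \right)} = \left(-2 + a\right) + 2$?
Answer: $-9462$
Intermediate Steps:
$g{\left(j,a \right)} = a$
$A{\left(s \right)} = -166 + s^{2}$ ($A{\left(s \right)} = s^{2} - 166 = -166 + s^{2}$)
$A{\left(g{\left(0,-1 \right)} \right)} - 9297 = \left(-166 + \left(-1\right)^{2}\right) - 9297 = \left(-166 + 1\right) - 9297 = -165 - 9297 = -9462$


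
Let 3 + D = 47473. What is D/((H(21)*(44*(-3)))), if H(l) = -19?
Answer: 23735/1254 ≈ 18.927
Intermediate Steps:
D = 47470 (D = -3 + 47473 = 47470)
D/((H(21)*(44*(-3)))) = 47470/((-836*(-3))) = 47470/((-19*(-132))) = 47470/2508 = 47470*(1/2508) = 23735/1254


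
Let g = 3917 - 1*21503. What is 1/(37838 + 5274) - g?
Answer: 758167633/43112 ≈ 17586.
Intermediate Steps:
g = -17586 (g = 3917 - 21503 = -17586)
1/(37838 + 5274) - g = 1/(37838 + 5274) - 1*(-17586) = 1/43112 + 17586 = 758167633/43112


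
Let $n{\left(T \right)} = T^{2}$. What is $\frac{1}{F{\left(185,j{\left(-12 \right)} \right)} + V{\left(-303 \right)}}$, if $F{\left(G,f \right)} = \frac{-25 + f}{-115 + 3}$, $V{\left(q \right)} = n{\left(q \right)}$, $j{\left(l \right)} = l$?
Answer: $\frac{112}{10282645} \approx 1.0892 \cdot 10^{-5}$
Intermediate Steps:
$V{\left(q \right)} = q^{2}$
$F{\left(G,f \right)} = \frac{25}{112} - \frac{f}{112}$ ($F{\left(G,f \right)} = \frac{-25 + f}{-112} = \left(-25 + f\right) \left(- \frac{1}{112}\right) = \frac{25}{112} - \frac{f}{112}$)
$\frac{1}{F{\left(185,j{\left(-12 \right)} \right)} + V{\left(-303 \right)}} = \frac{1}{\left(\frac{25}{112} - - \frac{3}{28}\right) + \left(-303\right)^{2}} = \frac{1}{\left(\frac{25}{112} + \frac{3}{28}\right) + 91809} = \frac{1}{\frac{37}{112} + 91809} = \frac{1}{\frac{10282645}{112}} = \frac{112}{10282645}$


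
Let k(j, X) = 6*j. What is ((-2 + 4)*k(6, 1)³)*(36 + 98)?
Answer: 12503808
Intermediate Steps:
((-2 + 4)*k(6, 1)³)*(36 + 98) = ((-2 + 4)*(6*6)³)*(36 + 98) = (2*36³)*134 = (2*46656)*134 = 93312*134 = 12503808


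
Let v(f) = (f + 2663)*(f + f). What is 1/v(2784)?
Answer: 1/30328896 ≈ 3.2972e-8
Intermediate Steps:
v(f) = 2*f*(2663 + f) (v(f) = (2663 + f)*(2*f) = 2*f*(2663 + f))
1/v(2784) = 1/(2*2784*(2663 + 2784)) = 1/(2*2784*5447) = 1/30328896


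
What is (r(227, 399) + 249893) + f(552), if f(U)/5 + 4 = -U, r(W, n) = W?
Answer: 247340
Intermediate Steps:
f(U) = -20 - 5*U (f(U) = -20 + 5*(-U) = -20 - 5*U)
(r(227, 399) + 249893) + f(552) = (227 + 249893) + (-20 - 5*552) = 250120 + (-20 - 2760) = 250120 - 2780 = 247340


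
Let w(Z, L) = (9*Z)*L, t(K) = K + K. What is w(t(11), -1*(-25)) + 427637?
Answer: 432587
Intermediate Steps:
t(K) = 2*K
w(Z, L) = 9*L*Z
w(t(11), -1*(-25)) + 427637 = 9*(-1*(-25))*(2*11) + 427637 = 9*25*22 + 427637 = 4950 + 427637 = 432587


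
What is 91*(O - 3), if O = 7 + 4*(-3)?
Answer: -728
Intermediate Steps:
O = -5 (O = 7 - 12 = -5)
91*(O - 3) = 91*(-5 - 3) = 91*(-8) = -728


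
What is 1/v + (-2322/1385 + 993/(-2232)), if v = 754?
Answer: -823607911/388475880 ≈ -2.1201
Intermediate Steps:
1/v + (-2322/1385 + 993/(-2232)) = 1/754 + (-2322/1385 + 993/(-2232)) = 1/754 + (-2322*1/1385 + 993*(-1/2232)) = 1/754 + (-2322/1385 - 331/744) = 1/754 - 2186003/1030440 = -823607911/388475880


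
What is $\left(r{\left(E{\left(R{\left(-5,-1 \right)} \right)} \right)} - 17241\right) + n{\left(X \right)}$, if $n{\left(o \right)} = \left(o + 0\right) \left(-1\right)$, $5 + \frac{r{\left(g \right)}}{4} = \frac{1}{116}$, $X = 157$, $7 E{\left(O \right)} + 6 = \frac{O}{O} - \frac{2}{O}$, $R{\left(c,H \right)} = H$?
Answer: $- \frac{505121}{29} \approx -17418.0$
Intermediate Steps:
$E{\left(O \right)} = - \frac{5}{7} - \frac{2}{7 O}$ ($E{\left(O \right)} = - \frac{6}{7} + \frac{\frac{O}{O} - \frac{2}{O}}{7} = - \frac{6}{7} + \frac{1 - \frac{2}{O}}{7} = - \frac{6}{7} + \left(\frac{1}{7} - \frac{2}{7 O}\right) = - \frac{5}{7} - \frac{2}{7 O}$)
$r{\left(g \right)} = - \frac{579}{29}$ ($r{\left(g \right)} = -20 + \frac{4}{116} = -20 + 4 \cdot \frac{1}{116} = -20 + \frac{1}{29} = - \frac{579}{29}$)
$n{\left(o \right)} = - o$ ($n{\left(o \right)} = o \left(-1\right) = - o$)
$\left(r{\left(E{\left(R{\left(-5,-1 \right)} \right)} \right)} - 17241\right) + n{\left(X \right)} = \left(- \frac{579}{29} - 17241\right) - 157 = - \frac{500568}{29} - 157 = - \frac{505121}{29}$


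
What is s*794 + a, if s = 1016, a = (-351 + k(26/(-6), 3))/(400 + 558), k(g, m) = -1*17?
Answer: 386411032/479 ≈ 8.0670e+5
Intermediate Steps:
k(g, m) = -17
a = -184/479 (a = (-351 - 17)/(400 + 558) = -368/958 = -368*1/958 = -184/479 ≈ -0.38413)
s*794 + a = 1016*794 - 184/479 = 806704 - 184/479 = 386411032/479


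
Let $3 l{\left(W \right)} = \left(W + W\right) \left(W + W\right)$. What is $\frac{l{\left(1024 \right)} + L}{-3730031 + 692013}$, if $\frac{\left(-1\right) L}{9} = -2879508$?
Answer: $- \frac{40970510}{4557027} \approx -8.9906$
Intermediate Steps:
$L = 25915572$ ($L = \left(-9\right) \left(-2879508\right) = 25915572$)
$l{\left(W \right)} = \frac{4 W^{2}}{3}$ ($l{\left(W \right)} = \frac{\left(W + W\right) \left(W + W\right)}{3} = \frac{2 W 2 W}{3} = \frac{4 W^{2}}{3}$)
$\frac{l{\left(1024 \right)} + L}{-3730031 + 692013} = \frac{\frac{4 \cdot 1024^{2}}{3} + 25915572}{-3730031 + 692013} = \frac{\frac{4}{3} \cdot 1048576 + 25915572}{-3038018} = \left(\frac{4194304}{3} + 25915572\right) \left(- \frac{1}{3038018}\right) = \frac{81941020}{3} \left(- \frac{1}{3038018}\right) = - \frac{40970510}{4557027}$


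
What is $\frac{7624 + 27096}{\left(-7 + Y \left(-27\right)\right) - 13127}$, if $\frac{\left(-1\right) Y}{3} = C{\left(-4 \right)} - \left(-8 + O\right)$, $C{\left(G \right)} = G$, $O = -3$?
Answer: $- \frac{34720}{12567} \approx -2.7628$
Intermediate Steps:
$Y = -21$ ($Y = - 3 \left(-4 + \left(8 - -3\right)\right) = - 3 \left(-4 + \left(8 + 3\right)\right) = - 3 \left(-4 + 11\right) = \left(-3\right) 7 = -21$)
$\frac{7624 + 27096}{\left(-7 + Y \left(-27\right)\right) - 13127} = \frac{7624 + 27096}{\left(-7 - -567\right) - 13127} = \frac{34720}{\left(-7 + 567\right) - 13127} = \frac{34720}{560 - 13127} = \frac{34720}{-12567} = 34720 \left(- \frac{1}{12567}\right) = - \frac{34720}{12567}$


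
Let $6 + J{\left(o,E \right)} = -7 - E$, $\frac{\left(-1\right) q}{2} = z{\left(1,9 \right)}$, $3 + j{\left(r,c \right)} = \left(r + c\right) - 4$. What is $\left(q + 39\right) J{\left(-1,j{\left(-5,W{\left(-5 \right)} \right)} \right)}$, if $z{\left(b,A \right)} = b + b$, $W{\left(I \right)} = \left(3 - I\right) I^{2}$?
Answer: $-7035$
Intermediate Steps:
$W{\left(I \right)} = I^{2} \left(3 - I\right)$
$j{\left(r,c \right)} = -7 + c + r$ ($j{\left(r,c \right)} = -3 - \left(4 - c - r\right) = -3 + \left(-4 + c + r\right) = -7 + c + r$)
$z{\left(b,A \right)} = 2 b$
$q = -4$ ($q = - 2 \cdot 2 \cdot 1 = \left(-2\right) 2 = -4$)
$J{\left(o,E \right)} = -13 - E$ ($J{\left(o,E \right)} = -6 - \left(7 + E\right) = -13 - E$)
$\left(q + 39\right) J{\left(-1,j{\left(-5,W{\left(-5 \right)} \right)} \right)} = \left(-4 + 39\right) \left(-13 - \left(-7 + \left(-5\right)^{2} \left(3 - -5\right) - 5\right)\right) = 35 \left(-13 - \left(-7 + 25 \left(3 + 5\right) - 5\right)\right) = 35 \left(-13 - \left(-7 + 25 \cdot 8 - 5\right)\right) = 35 \left(-13 - \left(-7 + 200 - 5\right)\right) = 35 \left(-13 - 188\right) = 35 \left(-201\right) = -7035$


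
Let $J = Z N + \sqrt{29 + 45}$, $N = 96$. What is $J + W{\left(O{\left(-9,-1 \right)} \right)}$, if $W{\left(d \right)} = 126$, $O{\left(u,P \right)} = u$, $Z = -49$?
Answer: $-4578 + \sqrt{74} \approx -4569.4$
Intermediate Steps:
$J = -4704 + \sqrt{74}$ ($J = \left(-49\right) 96 + \sqrt{29 + 45} = -4704 + \sqrt{74} \approx -4695.4$)
$J + W{\left(O{\left(-9,-1 \right)} \right)} = \left(-4704 + \sqrt{74}\right) + 126 = -4578 + \sqrt{74}$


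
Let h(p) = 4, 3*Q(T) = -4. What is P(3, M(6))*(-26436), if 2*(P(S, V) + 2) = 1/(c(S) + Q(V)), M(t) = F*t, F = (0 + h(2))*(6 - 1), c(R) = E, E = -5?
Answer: 1044222/19 ≈ 54959.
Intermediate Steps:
c(R) = -5
Q(T) = -4/3 (Q(T) = (⅓)*(-4) = -4/3)
F = 20 (F = (0 + 4)*(6 - 1) = 4*5 = 20)
M(t) = 20*t
P(S, V) = -79/38 (P(S, V) = -2 + 1/(2*(-5 - 4/3)) = -2 + 1/(2*(-19/3)) = -2 + (½)*(-3/19) = -2 - 3/38 = -79/38)
P(3, M(6))*(-26436) = -79/38*(-26436) = 1044222/19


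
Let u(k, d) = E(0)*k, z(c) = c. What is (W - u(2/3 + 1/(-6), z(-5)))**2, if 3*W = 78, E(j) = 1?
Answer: 2601/4 ≈ 650.25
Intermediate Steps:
W = 26 (W = (1/3)*78 = 26)
u(k, d) = k (u(k, d) = 1*k = k)
(W - u(2/3 + 1/(-6), z(-5)))**2 = (26 - (2/3 + 1/(-6)))**2 = (26 - (2*(1/3) + 1*(-1/6)))**2 = (26 - (2/3 - 1/6))**2 = (26 - 1*1/2)**2 = (26 - 1/2)**2 = (51/2)**2 = 2601/4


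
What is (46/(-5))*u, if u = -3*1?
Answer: 138/5 ≈ 27.600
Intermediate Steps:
u = -3
(46/(-5))*u = (46/(-5))*(-3) = -⅕*46*(-3) = -46/5*(-3) = 138/5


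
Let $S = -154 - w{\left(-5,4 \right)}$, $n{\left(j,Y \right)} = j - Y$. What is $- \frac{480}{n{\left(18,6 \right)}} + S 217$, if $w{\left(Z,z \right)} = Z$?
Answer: $-32373$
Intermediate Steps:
$S = -149$ ($S = -154 - -5 = -154 + 5 = -149$)
$- \frac{480}{n{\left(18,6 \right)}} + S 217 = - \frac{480}{18 - 6} - 32333 = - \frac{480}{12} - 32333 = \left(-480\right) \frac{1}{12} - 32333 = -40 - 32333 = -32373$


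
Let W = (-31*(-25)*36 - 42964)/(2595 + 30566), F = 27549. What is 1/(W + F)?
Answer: 33161/913537325 ≈ 3.6300e-5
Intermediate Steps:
W = -15064/33161 (W = (775*36 - 42964)/33161 = (27900 - 42964)*(1/33161) = -15064*1/33161 = -15064/33161 ≈ -0.45427)
1/(W + F) = 1/(-15064/33161 + 27549) = 1/(913537325/33161) = 33161/913537325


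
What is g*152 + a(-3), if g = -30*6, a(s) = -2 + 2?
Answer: -27360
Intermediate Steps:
a(s) = 0
g = -180
g*152 + a(-3) = -180*152 + 0 = -27360 + 0 = -27360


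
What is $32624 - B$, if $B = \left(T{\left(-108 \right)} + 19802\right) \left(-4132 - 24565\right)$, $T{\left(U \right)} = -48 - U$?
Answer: $570012438$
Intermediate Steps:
$B = -569979814$ ($B = \left(\left(-48 - -108\right) + 19802\right) \left(-4132 - 24565\right) = \left(\left(-48 + 108\right) + 19802\right) \left(-28697\right) = \left(60 + 19802\right) \left(-28697\right) = 19862 \left(-28697\right) = -569979814$)
$32624 - B = 32624 - -569979814 = 32624 + 569979814 = 570012438$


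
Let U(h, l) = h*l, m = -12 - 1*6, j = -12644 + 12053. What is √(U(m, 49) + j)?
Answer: I*√1473 ≈ 38.38*I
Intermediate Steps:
j = -591
m = -18 (m = -12 - 6 = -18)
√(U(m, 49) + j) = √(-18*49 - 591) = √(-882 - 591) = √(-1473) = I*√1473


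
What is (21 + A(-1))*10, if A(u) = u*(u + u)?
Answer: 230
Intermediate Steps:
A(u) = 2*u**2 (A(u) = u*(2*u) = 2*u**2)
(21 + A(-1))*10 = (21 + 2*(-1)**2)*10 = (21 + 2*1)*10 = (21 + 2)*10 = 23*10 = 230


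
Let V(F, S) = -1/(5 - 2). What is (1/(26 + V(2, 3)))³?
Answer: 27/456533 ≈ 5.9141e-5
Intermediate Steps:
V(F, S) = -⅓ (V(F, S) = -1/3 = (⅓)*(-1) = -⅓)
(1/(26 + V(2, 3)))³ = (1/(26 - ⅓))³ = (1/(77/3))³ = (3/77)³ = 27/456533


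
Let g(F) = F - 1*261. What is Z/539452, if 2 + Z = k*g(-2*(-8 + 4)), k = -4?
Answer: 505/269726 ≈ 0.0018723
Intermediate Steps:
g(F) = -261 + F (g(F) = F - 261 = -261 + F)
Z = 1010 (Z = -2 - 4*(-261 - 2*(-8 + 4)) = -2 - 4*(-261 - 2*(-4)) = -2 - 4*(-261 + 8) = -2 - 4*(-253) = -2 + 1012 = 1010)
Z/539452 = 1010/539452 = 1010*(1/539452) = 505/269726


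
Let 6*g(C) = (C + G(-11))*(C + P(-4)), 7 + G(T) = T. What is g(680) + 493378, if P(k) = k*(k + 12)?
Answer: 564874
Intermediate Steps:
P(k) = k*(12 + k)
G(T) = -7 + T
g(C) = (-32 + C)*(-18 + C)/6 (g(C) = ((C + (-7 - 11))*(C - 4*(12 - 4)))/6 = ((C - 18)*(C - 4*8))/6 = ((-18 + C)*(C - 32))/6 = ((-18 + C)*(-32 + C))/6 = ((-32 + C)*(-18 + C))/6 = (-32 + C)*(-18 + C)/6)
g(680) + 493378 = (96 - 25/3*680 + (1/6)*680**2) + 493378 = (96 - 17000/3 + (1/6)*462400) + 493378 = (96 - 17000/3 + 231200/3) + 493378 = 71496 + 493378 = 564874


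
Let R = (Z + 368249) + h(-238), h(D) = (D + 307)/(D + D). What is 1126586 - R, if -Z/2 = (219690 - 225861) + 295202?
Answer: 636125993/476 ≈ 1.3364e+6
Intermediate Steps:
h(D) = (307 + D)/(2*D) (h(D) = (307 + D)/((2*D)) = (307 + D)*(1/(2*D)) = (307 + D)/(2*D))
Z = -578062 (Z = -2*((219690 - 225861) + 295202) = -2*(-6171 + 295202) = -2*289031 = -578062)
R = -99871057/476 (R = (-578062 + 368249) + (1/2)*(307 - 238)/(-238) = -209813 + (1/2)*(-1/238)*69 = -209813 - 69/476 = -99871057/476 ≈ -2.0981e+5)
1126586 - R = 1126586 - 1*(-99871057/476) = 1126586 + 99871057/476 = 636125993/476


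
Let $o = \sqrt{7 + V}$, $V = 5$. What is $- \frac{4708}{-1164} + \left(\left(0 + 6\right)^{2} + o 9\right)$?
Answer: $\frac{11653}{291} + 18 \sqrt{3} \approx 71.222$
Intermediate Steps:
$o = 2 \sqrt{3}$ ($o = \sqrt{7 + 5} = \sqrt{12} = 2 \sqrt{3} \approx 3.4641$)
$- \frac{4708}{-1164} + \left(\left(0 + 6\right)^{2} + o 9\right) = - \frac{4708}{-1164} + \left(\left(0 + 6\right)^{2} + 2 \sqrt{3} \cdot 9\right) = \left(-4708\right) \left(- \frac{1}{1164}\right) + \left(6^{2} + 18 \sqrt{3}\right) = \frac{1177}{291} + \left(36 + 18 \sqrt{3}\right) = \frac{11653}{291} + 18 \sqrt{3}$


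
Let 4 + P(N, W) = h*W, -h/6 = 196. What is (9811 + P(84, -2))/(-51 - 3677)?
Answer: -12159/3728 ≈ -3.2615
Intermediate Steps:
h = -1176 (h = -6*196 = -1176)
P(N, W) = -4 - 1176*W
(9811 + P(84, -2))/(-51 - 3677) = (9811 + (-4 - 1176*(-2)))/(-51 - 3677) = (9811 + (-4 + 2352))/(-3728) = (9811 + 2348)*(-1/3728) = 12159*(-1/3728) = -12159/3728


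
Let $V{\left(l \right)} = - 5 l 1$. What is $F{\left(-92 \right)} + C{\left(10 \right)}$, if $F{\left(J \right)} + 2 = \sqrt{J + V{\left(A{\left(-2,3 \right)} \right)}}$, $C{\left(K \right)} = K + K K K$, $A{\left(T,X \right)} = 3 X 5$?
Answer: $1008 + i \sqrt{317} \approx 1008.0 + 17.805 i$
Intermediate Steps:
$A{\left(T,X \right)} = 15 X$
$V{\left(l \right)} = - 5 l$
$C{\left(K \right)} = K + K^{3}$ ($C{\left(K \right)} = K + K K^{2} = K + K^{3}$)
$F{\left(J \right)} = -2 + \sqrt{-225 + J}$ ($F{\left(J \right)} = -2 + \sqrt{J - 5 \cdot 15 \cdot 3} = -2 + \sqrt{J - 225} = -2 + \sqrt{-225 + J}$)
$F{\left(-92 \right)} + C{\left(10 \right)} = \left(-2 + \sqrt{-225 - 92}\right) + \left(10 + 10^{3}\right) = \left(-2 + \sqrt{-317}\right) + \left(10 + 1000\right) = \left(-2 + i \sqrt{317}\right) + 1010 = 1008 + i \sqrt{317}$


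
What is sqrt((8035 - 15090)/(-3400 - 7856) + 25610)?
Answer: sqrt(811200827010)/5628 ≈ 160.03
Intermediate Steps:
sqrt((8035 - 15090)/(-3400 - 7856) + 25610) = sqrt(-7055/(-11256) + 25610) = sqrt(-7055*(-1/11256) + 25610) = sqrt(7055/11256 + 25610) = sqrt(288273215/11256) = sqrt(811200827010)/5628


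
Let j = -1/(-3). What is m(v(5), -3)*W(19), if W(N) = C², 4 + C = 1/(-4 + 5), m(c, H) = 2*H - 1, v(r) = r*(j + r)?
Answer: -63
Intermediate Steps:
j = ⅓ (j = -1*(-⅓) = ⅓ ≈ 0.33333)
v(r) = r*(⅓ + r)
m(c, H) = -1 + 2*H
C = -3 (C = -4 + 1/(-4 + 5) = -4 + 1/1 = -4 + 1 = -3)
W(N) = 9 (W(N) = (-3)² = 9)
m(v(5), -3)*W(19) = (-1 + 2*(-3))*9 = (-1 - 6)*9 = -7*9 = -63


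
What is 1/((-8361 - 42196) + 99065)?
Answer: 1/48508 ≈ 2.0615e-5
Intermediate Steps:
1/((-8361 - 42196) + 99065) = 1/(-50557 + 99065) = 1/48508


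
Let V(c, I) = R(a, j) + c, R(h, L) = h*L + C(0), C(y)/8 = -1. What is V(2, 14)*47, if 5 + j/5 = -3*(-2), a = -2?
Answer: -752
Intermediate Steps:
C(y) = -8 (C(y) = 8*(-1) = -8)
j = 5 (j = -25 + 5*(-3*(-2)) = -25 + 5*6 = -25 + 30 = 5)
R(h, L) = -8 + L*h (R(h, L) = h*L - 8 = L*h - 8 = -8 + L*h)
V(c, I) = -18 + c (V(c, I) = (-8 + 5*(-2)) + c = (-8 - 10) + c = -18 + c)
V(2, 14)*47 = (-18 + 2)*47 = -16*47 = -752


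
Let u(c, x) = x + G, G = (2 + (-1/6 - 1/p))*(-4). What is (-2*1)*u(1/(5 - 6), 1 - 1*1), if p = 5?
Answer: 196/15 ≈ 13.067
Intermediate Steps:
G = -98/15 (G = (2 + (-1/6 - 1/5))*(-4) = (2 + (-1*⅙ - 1*⅕))*(-4) = (2 + (-⅙ - ⅕))*(-4) = (2 - 11/30)*(-4) = (49/30)*(-4) = -98/15 ≈ -6.5333)
u(c, x) = -98/15 + x (u(c, x) = x - 98/15 = -98/15 + x)
(-2*1)*u(1/(5 - 6), 1 - 1*1) = (-2*1)*(-98/15 + (1 - 1*1)) = -2*(-98/15 + (1 - 1)) = -2*(-98/15 + 0) = -2*(-98/15) = 196/15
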